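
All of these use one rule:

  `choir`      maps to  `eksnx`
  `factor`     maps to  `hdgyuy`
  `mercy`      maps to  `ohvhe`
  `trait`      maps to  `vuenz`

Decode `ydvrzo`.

In choir: c→e is +2, h→k is +3, o→s is +4, i→n is +5 — the shift increases by 1 each position. Each letter shifts forward by (position + 2), i.e. 2, 3, 4, … — the shift grows by one for each successive letter.
Decoding ydvrzo: y−2=w, d−3=a, v−4=r, r−5=m, z−6=t, o−7=h.

warmth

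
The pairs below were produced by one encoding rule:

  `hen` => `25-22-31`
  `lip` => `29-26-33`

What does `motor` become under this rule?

30-32-37-32-35

h is letter #8 and maps to 25: an offset of 17. The number is (letter's place in the alphabet, a=1) + 17.
On motor: m=13→30, o=15→32, t=20→37, o=15→32, r=18→35.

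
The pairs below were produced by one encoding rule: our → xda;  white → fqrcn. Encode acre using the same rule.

It's a constant shift of +9 (ROT9).
For acre: a+9=j, c+9=l, r+9=a, e+9=n.

jlan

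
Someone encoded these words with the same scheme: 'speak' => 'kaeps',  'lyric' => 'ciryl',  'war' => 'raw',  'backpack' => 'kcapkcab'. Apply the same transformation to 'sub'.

bus

The output letters match the input read backwards: speak reversed is kaeps. The word is simply reversed.
On sub: reverse → bus.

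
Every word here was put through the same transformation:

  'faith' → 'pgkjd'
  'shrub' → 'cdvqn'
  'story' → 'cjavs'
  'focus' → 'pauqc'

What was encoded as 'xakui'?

voice

Each letter's alphabet position (a=0..z=25) is mapped through 7·x+6 mod 26 — an affine cipher.
Decoding xakui: x(23)→15·(23−6)≡21=v; a(0)→15·(0−6)≡14=o; k(10)→15·(10−6)≡8=i; u(20)→15·(20−6)≡2=c; i(8)→15·(8−6)≡4=e (all mod 26).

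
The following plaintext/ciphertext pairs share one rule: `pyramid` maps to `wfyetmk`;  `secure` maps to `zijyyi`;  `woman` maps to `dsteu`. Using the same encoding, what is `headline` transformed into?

The shift depends on letter class: consonant p→w is +7, but vowel a→e is +4. The rule splits by letter class: vowels +4, consonants +7.
For headline: h(cons)+7=o, e(vowel)+4=i, a(vowel)+4=e, d(cons)+7=k, l(cons)+7=s, i(vowel)+4=m, n(cons)+7=u, e(vowel)+4=i.

oieksmui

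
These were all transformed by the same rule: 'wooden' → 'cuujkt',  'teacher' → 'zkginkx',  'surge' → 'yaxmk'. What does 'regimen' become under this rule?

xkmoskt

This is a Caesar cipher with shift 6.
Applying it to regimen: r+6=x, e+6=k, g+6=m, i+6=o, m+6=s, e+6=k, n+6=t.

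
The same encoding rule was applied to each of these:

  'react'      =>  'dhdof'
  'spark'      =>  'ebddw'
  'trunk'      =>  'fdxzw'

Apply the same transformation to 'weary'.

The rule splits by letter class: vowels +3, consonants +12.
On weary: w(cons)+12=i, e(vowel)+3=h, a(vowel)+3=d, r(cons)+12=d, y(cons)+12=k.

ihddk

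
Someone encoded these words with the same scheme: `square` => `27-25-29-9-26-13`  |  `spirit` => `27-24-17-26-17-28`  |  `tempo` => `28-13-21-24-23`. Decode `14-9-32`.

s is letter #19 and maps to 27: an offset of 8. Letters become their 1-based position plus 8 (so a→9, b→10, …).
Decoding 14-9-32: 14→(14−8)÷1=6=f, 9→(9−8)÷1=1=a, 32→(32−8)÷1=24=x.

fax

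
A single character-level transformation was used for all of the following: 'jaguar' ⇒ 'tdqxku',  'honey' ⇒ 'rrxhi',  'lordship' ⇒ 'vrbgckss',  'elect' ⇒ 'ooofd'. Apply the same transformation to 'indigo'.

Shifts by position in jaguar: pos 0: j→t (+10), pos 1: a→d (+3), pos 2: g→q (+10), pos 3: u→x (+3) — repeating every 2. It's a Vigenère-style cipher with numeric key [10,3]: position i shifts by key[i mod 2].
On indigo: i+10=s, n+3=q, d+10=n, i+3=l, g+10=q, o+3=r.

sqnlqr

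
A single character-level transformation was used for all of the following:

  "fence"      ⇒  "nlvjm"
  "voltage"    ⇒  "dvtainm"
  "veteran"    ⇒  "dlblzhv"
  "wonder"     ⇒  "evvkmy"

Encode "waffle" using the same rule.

ehnmtl

Shifts by position in fence: pos 0: f→n (+8), pos 1: e→l (+7), pos 2: n→v (+8), pos 3: c→j (+7) — repeating every 2. It's a Vigenère-style cipher with numeric key [8,7]: position i shifts by key[i mod 2].
Applying it to waffle: w+8=e, a+7=h, f+8=n, f+7=m, l+8=t, e+7=l.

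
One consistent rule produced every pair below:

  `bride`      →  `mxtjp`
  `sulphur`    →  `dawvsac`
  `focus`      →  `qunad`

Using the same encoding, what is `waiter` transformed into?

hgtzpx

Shifts by position in bride: pos 0: b→m (+11), pos 1: r→x (+6), pos 2: i→t (+11), pos 3: d→j (+6) — repeating every 2. It's a Vigenère-style cipher with numeric key [11,6]: position i shifts by key[i mod 2].
On waiter: w+11=h, a+6=g, i+11=t, t+6=z, e+11=p, r+6=x.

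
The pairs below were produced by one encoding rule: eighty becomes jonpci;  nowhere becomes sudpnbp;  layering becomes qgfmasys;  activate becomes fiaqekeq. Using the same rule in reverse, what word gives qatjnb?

lumber

The shift increases by 1 at each position, starting from +5: 5, 6, 7, ….
Reversing it on qatjnb: q−5=l, a−6=u, t−7=m, j−8=b, n−9=e, b−10=r.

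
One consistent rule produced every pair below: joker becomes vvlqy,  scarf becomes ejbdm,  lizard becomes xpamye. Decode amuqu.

Shifts by position in joker: pos 0: j→v (+12), pos 1: o→v (+7), pos 2: k→l (+1), pos 3: e→q (+12), pos 4: r→y (+7) — repeating every 3. The shifts repeat in a cycle of length 3: positions 0,1,… shift by +12, +7, +1, then the pattern repeats.
Undoing it on amuqu: a−12=o, m−7=f, u−1=t, q−12=e, u−7=n.

often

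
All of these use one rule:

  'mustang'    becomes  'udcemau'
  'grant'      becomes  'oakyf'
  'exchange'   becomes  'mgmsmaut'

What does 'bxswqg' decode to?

In mustang: m→u is +8, u→d is +9, s→c is +10, t→e is +11 — the shift increases by 1 each position. Letter i (0-indexed) is shifted by i+8, so successive shifts are 8, 9, 10, ….
Undoing it on bxswqg: b−8=t, x−9=o, s−10=i, w−11=l, q−12=e, g−13=t.

toilet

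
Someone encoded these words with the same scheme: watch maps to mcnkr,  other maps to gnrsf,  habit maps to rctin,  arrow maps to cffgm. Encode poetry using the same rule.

w(22)→m(12) and a(0)→c(2) fit y≡17x+2 (mod 26); the inverse of 17 mod 26 is 23. Each letter's alphabet position (a=0..z=25) is mapped through 17·x+2 mod 26 — an affine cipher.
On poetry: p(15)→17·15+2≡23=x; o(14)→17·14+2≡6=g; e(4)→17·4+2≡18=s; t(19)→17·19+2≡13=n; r(17)→17·17+2≡5=f; y(24)→17·24+2≡20=u (all mod 26).

xgsnfu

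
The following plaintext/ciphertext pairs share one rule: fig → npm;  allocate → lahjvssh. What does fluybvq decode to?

Two steps: reverse the string, then apply a Caesar shift of +7.
Reversing it on fluybvq: shift back: f−7=y, l−7=e, u−7=n, y−7=r, b−7=u, v−7=o, q−7=j → yenruoj; then reverse → journey.

journey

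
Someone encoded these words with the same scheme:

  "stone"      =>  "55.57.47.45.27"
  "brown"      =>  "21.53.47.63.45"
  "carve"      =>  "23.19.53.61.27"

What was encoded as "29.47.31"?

fog

Each letter becomes 2×(its alphabet position, a=1..z=26) + 17.
Undoing it on 29.47.31: 29→(29−17)÷2=6=f, 47→(47−17)÷2=15=o, 31→(31−17)÷2=7=g.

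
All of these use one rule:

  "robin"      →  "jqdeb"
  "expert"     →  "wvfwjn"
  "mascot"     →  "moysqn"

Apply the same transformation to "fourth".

lqcjnp

Each letter's alphabet position (a=0..z=25) is mapped through 15·x+14 mod 26 — an affine cipher.
For fourth: f(5)→15·5+14≡11=l; o(14)→15·14+14≡16=q; u(20)→15·20+14≡2=c; r(17)→15·17+14≡9=j; t(19)→15·19+14≡13=n; h(7)→15·7+14≡15=p (all mod 26).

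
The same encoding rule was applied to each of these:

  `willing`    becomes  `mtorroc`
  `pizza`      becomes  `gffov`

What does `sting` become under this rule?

The output letters match the input read backwards, each shifted +6: willing reversed is gnilliw. The word is reversed, then every letter is shifted forward by 6.
On sting: reverse → gnits; then shift: g+6=m, n+6=t, i+6=o, t+6=z, s+6=y.

mtozy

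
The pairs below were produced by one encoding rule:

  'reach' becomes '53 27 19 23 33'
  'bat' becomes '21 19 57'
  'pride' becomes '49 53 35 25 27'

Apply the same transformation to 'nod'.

The formula is n = 2×(alphabet index, a=1) + 17.
For nod: n=14→45, o=15→47, d=4→25.

45 47 25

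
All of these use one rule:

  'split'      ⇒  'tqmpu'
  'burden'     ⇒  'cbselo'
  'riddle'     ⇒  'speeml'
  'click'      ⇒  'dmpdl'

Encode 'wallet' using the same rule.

The shift depends on letter class: consonant s→t is +1, but vowel i→p is +7. Two shifts are in play — +7 for a/e/i/o/u, +1 for every other letter.
Applying it to wallet: w(cons)+1=x, a(vowel)+7=h, l(cons)+1=m, l(cons)+1=m, e(vowel)+7=l, t(cons)+1=u.

xhmmlu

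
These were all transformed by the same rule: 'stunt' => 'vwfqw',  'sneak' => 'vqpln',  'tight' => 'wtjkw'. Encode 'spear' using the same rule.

The shift depends on letter class: consonant s→v is +3, but vowel u→f is +11. Two shifts are in play — +11 for a/e/i/o/u, +3 for every other letter.
For spear: s(cons)+3=v, p(cons)+3=s, e(vowel)+11=p, a(vowel)+11=l, r(cons)+3=u.

vsplu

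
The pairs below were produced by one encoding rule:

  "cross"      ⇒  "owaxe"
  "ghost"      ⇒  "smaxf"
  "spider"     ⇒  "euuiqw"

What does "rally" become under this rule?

Shifts by position in cross: pos 0: c→o (+12), pos 1: r→w (+5), pos 2: o→a (+12), pos 3: s→x (+5) — repeating every 2. A repeating key of period 2 is used — shifts +12, +5 over and over.
On rally: r+12=d, a+5=f, l+12=x, l+5=q, y+12=k.

dfxqk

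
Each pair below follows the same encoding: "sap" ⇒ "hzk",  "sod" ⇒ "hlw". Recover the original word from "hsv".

Each pair mirrors across the alphabet (s↔h, a↔z, p↔k): positions sum to 25. Each letter is replaced by its mirror in the alphabet: a↔z, b↔y, c↔x, and so on (the Atbash cipher).
Reversing it on hsv: h↔s, s↔h, v↔e.

she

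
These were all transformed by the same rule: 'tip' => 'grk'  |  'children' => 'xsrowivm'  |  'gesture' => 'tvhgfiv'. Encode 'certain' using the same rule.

Each pair mirrors across the alphabet (t↔g, i↔r, p↔k): positions sum to 25. This is the alphabet-reversal cipher (Atbash): a becomes z, b becomes y, etc.
On certain: c↔x, e↔v, r↔i, t↔g, a↔z, i↔r, n↔m.

xvigzrm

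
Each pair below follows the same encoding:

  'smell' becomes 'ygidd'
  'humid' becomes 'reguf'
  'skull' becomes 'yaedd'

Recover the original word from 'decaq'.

lucky

This is an affine cipher: with a=0,…,z=25, each position x becomes (3x+22) mod 26.
Decoding decaq: d(3)→9·(3−22)≡11=l; e(4)→9·(4−22)≡20=u; c(2)→9·(2−22)≡2=c; a(0)→9·(0−22)≡10=k; q(16)→9·(16−22)≡24=y (all mod 26).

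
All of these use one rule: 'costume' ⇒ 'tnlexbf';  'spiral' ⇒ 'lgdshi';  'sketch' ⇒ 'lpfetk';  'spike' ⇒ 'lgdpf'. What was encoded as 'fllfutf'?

essence

Treating letters as 0–25, the rule is x ↦ 19x + 7 (mod 26).
Undoing it on fllfutf: f(5)→11·(5−7)≡4=e; l(11)→11·(11−7)≡18=s; l(11)→11·(11−7)≡18=s; f(5)→11·(5−7)≡4=e; u(20)→11·(20−7)≡13=n; t(19)→11·(19−7)≡2=c; f(5)→11·(5−7)≡4=e (all mod 26).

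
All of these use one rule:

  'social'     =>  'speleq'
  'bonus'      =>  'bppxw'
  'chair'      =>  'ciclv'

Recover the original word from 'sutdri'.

In social: s→s is +0, o→p is +1, c→e is +2, i→l is +3 — the shift increases by 1 each position. Each letter shifts forward by its position index (0, 1, 2, …) — the shift grows by one for each successive letter.
Undoing it on sutdri: s−0=s, u−1=t, t−2=r, d−3=a, r−4=n, i−5=d.

strand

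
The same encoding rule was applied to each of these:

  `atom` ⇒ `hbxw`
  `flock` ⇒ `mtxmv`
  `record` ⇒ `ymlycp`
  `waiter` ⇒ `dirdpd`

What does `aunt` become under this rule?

hcwd

In atom: a→h is +7, t→b is +8, o→x is +9, m→w is +10 — the shift increases by 1 each position. Each letter shifts forward by (position + 7), i.e. 7, 8, 9, … — the shift grows by one for each successive letter.
On aunt: a+7=h, u+8=c, n+9=w, t+10=d.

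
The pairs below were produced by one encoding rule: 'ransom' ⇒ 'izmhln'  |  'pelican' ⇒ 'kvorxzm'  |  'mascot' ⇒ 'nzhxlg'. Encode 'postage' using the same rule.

Letters are reflected about the middle of the alphabet (position → 25−position): Atbash.
Applying it to postage: p↔k, o↔l, s↔h, t↔g, a↔z, g↔t, e↔v.

klhgztv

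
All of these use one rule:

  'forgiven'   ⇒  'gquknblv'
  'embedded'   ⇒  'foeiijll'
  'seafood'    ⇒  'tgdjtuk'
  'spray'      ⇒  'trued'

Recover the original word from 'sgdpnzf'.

reality

The shift increases by 1 at each position, starting from +1: 1, 2, 3, ….
Undoing it on sgdpnzf: s−1=r, g−2=e, d−3=a, p−4=l, n−5=i, z−6=t, f−7=y.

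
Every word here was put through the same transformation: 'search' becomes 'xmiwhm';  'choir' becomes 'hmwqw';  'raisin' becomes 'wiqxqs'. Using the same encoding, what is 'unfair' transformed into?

The rule splits by letter class: vowels +8, consonants +5.
Applying it to unfair: u(vowel)+8=c, n(cons)+5=s, f(cons)+5=k, a(vowel)+8=i, i(vowel)+8=q, r(cons)+5=w.

cskiqw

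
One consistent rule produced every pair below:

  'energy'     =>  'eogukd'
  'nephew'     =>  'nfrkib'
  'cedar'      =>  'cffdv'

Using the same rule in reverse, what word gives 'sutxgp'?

struck

In energy: e→e is +0, n→o is +1, e→g is +2, r→u is +3 — the shift increases by 1 each position. Each letter shifts forward by its position index (0, 1, 2, …) — the shift grows by one for each successive letter.
Reversing it on sutxgp: s−0=s, u−1=t, t−2=r, x−3=u, g−4=c, p−5=k.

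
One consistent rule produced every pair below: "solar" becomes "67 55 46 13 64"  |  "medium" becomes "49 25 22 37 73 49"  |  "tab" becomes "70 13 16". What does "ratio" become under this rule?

64 13 70 37 55

s(#19)→67 and o(#15)→55: differences scale by 3, so n = 3·pos + 10. With a=1..z=26, the number is 3·pos + 10.
On ratio: r=18→64, a=1→13, t=20→70, i=9→37, o=15→55.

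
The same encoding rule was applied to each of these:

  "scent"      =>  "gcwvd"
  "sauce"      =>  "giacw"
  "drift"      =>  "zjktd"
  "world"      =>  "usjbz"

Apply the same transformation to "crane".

s(18)→g(6) and c(2)→c(2) fit y≡23x+8 (mod 26); the inverse of 23 mod 26 is 17. Treating letters as 0–25, the rule is x ↦ 23x + 8 (mod 26).
For crane: c(2)→23·2+8≡2=c; r(17)→23·17+8≡9=j; a(0)→23·0+8≡8=i; n(13)→23·13+8≡21=v; e(4)→23·4+8≡22=w (all mod 26).

cjivw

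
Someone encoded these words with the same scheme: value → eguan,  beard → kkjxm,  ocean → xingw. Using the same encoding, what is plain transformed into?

The shifts repeat in a cycle of length 2: positions 0,1,… shift by +9, +6, then the pattern repeats.
Applying it to plain: p+9=y, l+6=r, a+9=j, i+6=o, n+9=w.

yrjow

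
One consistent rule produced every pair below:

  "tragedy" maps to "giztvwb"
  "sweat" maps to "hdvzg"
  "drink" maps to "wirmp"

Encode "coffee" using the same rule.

Each pair mirrors across the alphabet (t↔g, r↔i, a↔z): positions sum to 25. Each letter is replaced by its mirror in the alphabet: a↔z, b↔y, c↔x, and so on (the Atbash cipher).
For coffee: c↔x, o↔l, f↔u, f↔u, e↔v, e↔v.

xluuvv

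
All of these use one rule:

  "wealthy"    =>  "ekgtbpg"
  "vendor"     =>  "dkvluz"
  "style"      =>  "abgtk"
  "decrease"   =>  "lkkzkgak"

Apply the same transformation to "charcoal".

kpgzkugt

The shift depends on letter class: consonant w→e is +8, but vowel e→k is +6. Vowels shift forward by 6 and consonants shift forward by 8.
For charcoal: c(cons)+8=k, h(cons)+8=p, a(vowel)+6=g, r(cons)+8=z, c(cons)+8=k, o(vowel)+6=u, a(vowel)+6=g, l(cons)+8=t.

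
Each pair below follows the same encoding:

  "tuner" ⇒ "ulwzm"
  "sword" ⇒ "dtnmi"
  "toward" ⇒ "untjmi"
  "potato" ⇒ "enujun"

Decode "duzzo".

steel

t(19)→u(20) and u(20)→l(11) fit y≡17x+9 (mod 26); the inverse of 17 mod 26 is 23. Each letter's alphabet position (a=0..z=25) is mapped through 17·x+9 mod 26 — an affine cipher.
Reversing it on duzzo: d(3)→23·(3−9)≡18=s; u(20)→23·(20−9)≡19=t; z(25)→23·(25−9)≡4=e; z(25)→23·(25−9)≡4=e; o(14)→23·(14−9)≡11=l (all mod 26).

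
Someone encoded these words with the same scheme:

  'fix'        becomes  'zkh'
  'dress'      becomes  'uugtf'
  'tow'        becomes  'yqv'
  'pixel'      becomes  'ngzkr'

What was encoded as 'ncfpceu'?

The output letters match the input read backwards, each shifted +2: fix reversed is xif. Read the word backwards and shift each letter +2.
Decoding ncfpceu: shift back: n−2=l, c−2=a, f−2=d, p−2=n, c−2=a, e−2=c, u−2=s → ladnacs; then reverse → scandal.

scandal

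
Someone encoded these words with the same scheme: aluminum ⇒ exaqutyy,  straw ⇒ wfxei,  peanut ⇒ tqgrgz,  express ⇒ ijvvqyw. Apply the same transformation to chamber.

gtgqnkv

Shifts by position in aluminum: pos 0: a→e (+4), pos 1: l→x (+12), pos 2: u→a (+6), pos 3: m→q (+4), pos 4: i→u (+12), pos 5: n→t (+6) — repeating every 3. A repeating key of period 3 is used — shifts +4, +12, +6 over and over.
On chamber: c+4=g, h+12=t, a+6=g, m+4=q, b+12=n, e+6=k, r+4=v.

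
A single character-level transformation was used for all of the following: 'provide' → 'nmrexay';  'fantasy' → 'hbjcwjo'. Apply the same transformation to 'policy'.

hlruxy

The output letters match the input read backwards, each shifted +9: provide reversed is edivorp. Read the word backwards and shift each letter +9.
For policy: reverse → ycilop; then shift: y+9=h, c+9=l, i+9=r, l+9=u, o+9=x, p+9=y.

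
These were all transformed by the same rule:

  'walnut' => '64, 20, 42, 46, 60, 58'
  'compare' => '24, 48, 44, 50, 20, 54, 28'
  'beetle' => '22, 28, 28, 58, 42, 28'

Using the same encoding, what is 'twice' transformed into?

58, 64, 36, 24, 28

w(#23)→64 and a(#1)→20: differences scale by 2, so n = 2·pos + 18. With a=1..z=26, the number is 2·pos + 18.
On twice: t=20→58, w=23→64, i=9→36, c=3→24, e=5→28.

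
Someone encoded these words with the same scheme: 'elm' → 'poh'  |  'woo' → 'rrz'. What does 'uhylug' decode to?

The output letters match the input read backwards, each shifted +3: elm reversed is mle. Two steps: reverse the string, then apply a Caesar shift of +3.
Decoding uhylug: shift back: u−3=r, h−3=e, y−3=v, l−3=i, u−3=r, g−3=d → revird; then reverse → driver.

driver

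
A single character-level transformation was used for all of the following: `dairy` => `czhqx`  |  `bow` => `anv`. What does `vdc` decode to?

wed

Compare letters: d→c is +25, a→z is +25, i→h is +25 — a constant shift. Each letter is shifted forward by 25 in the alphabet (a Caesar shift of +25).
Decoding vdc: v−25=w, d−25=e, c−25=d.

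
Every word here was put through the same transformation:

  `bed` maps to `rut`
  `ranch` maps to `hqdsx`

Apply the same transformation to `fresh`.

vhuix

Compare letters: b→r is +16, e→u is +16, d→t is +16 — a constant shift. It's a constant shift of +16 (ROT16).
Applying it to fresh: f+16=v, r+16=h, e+16=u, s+16=i, h+16=x.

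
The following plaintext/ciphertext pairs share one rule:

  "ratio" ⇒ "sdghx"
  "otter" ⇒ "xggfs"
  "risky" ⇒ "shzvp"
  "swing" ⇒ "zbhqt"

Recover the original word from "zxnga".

south

r(17)→s(18) and a(0)→d(3) fit y≡7x+3 (mod 26); the inverse of 7 mod 26 is 15. Treating letters as 0–25, the rule is x ↦ 7x + 3 (mod 26).
Reversing it on zxnga: z(25)→15·(25−3)≡18=s; x(23)→15·(23−3)≡14=o; n(13)→15·(13−3)≡20=u; g(6)→15·(6−3)≡19=t; a(0)→15·(0−3)≡7=h (all mod 26).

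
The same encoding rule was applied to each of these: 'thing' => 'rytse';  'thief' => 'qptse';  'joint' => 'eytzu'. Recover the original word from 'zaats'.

hippo

The word is reversed, then every letter is shifted forward by 11.
Decoding zaats: shift back: z−11=o, a−11=p, a−11=p, t−11=i, s−11=h → oppih; then reverse → hippo.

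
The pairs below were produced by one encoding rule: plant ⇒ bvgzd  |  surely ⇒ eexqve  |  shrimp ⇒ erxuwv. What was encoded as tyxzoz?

Shifts by position in plant: pos 0: p→b (+12), pos 1: l→v (+10), pos 2: a→g (+6), pos 3: n→z (+12), pos 4: t→d (+10) — repeating every 3. The shifts repeat in a cycle of length 3: positions 0,1,… shift by +12, +10, +6, then the pattern repeats.
Reversing it on tyxzoz: t−12=h, y−10=o, x−6=r, z−12=n, o−10=e, z−6=t.

hornet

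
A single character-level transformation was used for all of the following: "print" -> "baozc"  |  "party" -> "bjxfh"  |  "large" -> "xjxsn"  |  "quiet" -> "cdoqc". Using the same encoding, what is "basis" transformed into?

njyub

Shifts by position in print: pos 0: p→b (+12), pos 1: r→a (+9), pos 2: i→o (+6), pos 3: n→z (+12), pos 4: t→c (+9) — repeating every 3. The shifts repeat in a cycle of length 3: positions 0,1,… shift by +12, +9, +6, then the pattern repeats.
For basis: b+12=n, a+9=j, s+6=y, i+12=u, s+9=b.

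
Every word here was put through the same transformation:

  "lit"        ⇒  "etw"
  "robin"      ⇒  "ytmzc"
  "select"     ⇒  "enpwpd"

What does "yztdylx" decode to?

The output letters match the input read backwards, each shifted +11: lit reversed is til. The word is reversed, then every letter is shifted forward by 11.
Decoding yztdylx: shift back: y−11=n, z−11=o, t−11=i, d−11=s, y−11=n, l−11=a, x−11=m → noisnam; then reverse → mansion.

mansion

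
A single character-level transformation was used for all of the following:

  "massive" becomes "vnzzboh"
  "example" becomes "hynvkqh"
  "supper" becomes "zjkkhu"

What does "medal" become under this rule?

m(12)→v(21) and a(0)→n(13) fit y≡5x+13 (mod 26); the inverse of 5 mod 26 is 21. Treating letters as 0–25, the rule is x ↦ 5x + 13 (mod 26).
For medal: m(12)→5·12+13≡21=v; e(4)→5·4+13≡7=h; d(3)→5·3+13≡2=c; a(0)→5·0+13≡13=n; l(11)→5·11+13≡16=q (all mod 26).

vhcnq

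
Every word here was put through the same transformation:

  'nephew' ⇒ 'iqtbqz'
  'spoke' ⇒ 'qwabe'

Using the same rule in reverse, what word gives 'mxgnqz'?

nebula

The output letters match the input read backwards, each shifted +12: nephew reversed is wehpen. Two steps: reverse the string, then apply a Caesar shift of +12.
Reversing it on mxgnqz: shift back: m−12=a, x−12=l, g−12=u, n−12=b, q−12=e, z−12=n → aluben; then reverse → nebula.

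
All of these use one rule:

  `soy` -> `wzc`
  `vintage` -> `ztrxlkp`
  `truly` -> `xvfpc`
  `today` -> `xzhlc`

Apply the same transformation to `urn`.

The shift depends on letter class: consonant s→w is +4, but vowel o→z is +11. The rule splits by letter class: vowels +11, consonants +4.
On urn: u(vowel)+11=f, r(cons)+4=v, n(cons)+4=r.

fvr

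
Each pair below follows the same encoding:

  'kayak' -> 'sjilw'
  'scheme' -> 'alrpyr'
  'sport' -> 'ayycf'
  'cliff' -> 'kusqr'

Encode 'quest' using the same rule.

ydodf

Letter i (0-indexed) is shifted by i+8, so successive shifts are 8, 9, 10, ….
Applying it to quest: q+8=y, u+9=d, e+10=o, s+11=d, t+12=f.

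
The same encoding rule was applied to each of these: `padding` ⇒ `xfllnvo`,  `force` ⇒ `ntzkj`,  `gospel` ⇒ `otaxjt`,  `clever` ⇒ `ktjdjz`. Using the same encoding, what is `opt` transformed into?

Two shifts are in play — +5 for a/e/i/o/u, +8 for every other letter.
On opt: o(vowel)+5=t, p(cons)+8=x, t(cons)+8=b.

txb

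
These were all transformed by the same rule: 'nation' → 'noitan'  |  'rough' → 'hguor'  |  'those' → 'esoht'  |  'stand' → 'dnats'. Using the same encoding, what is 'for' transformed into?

rof

The output letters match the input read backwards: nation reversed is noitan. It's just the letters in reverse order.
For for: reverse → rof.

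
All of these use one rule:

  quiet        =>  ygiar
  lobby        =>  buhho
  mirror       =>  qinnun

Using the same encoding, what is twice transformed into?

rkiwa

q(16)→y(24) and u(20)→g(6) fit y≡15x+18 (mod 26); the inverse of 15 mod 26 is 7. Each letter's alphabet position (a=0..z=25) is mapped through 15·x+18 mod 26 — an affine cipher.
On twice: t(19)→15·19+18≡17=r; w(22)→15·22+18≡10=k; i(8)→15·8+18≡8=i; c(2)→15·2+18≡22=w; e(4)→15·4+18≡0=a (all mod 26).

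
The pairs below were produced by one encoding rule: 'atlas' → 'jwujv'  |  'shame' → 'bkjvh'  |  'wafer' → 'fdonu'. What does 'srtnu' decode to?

joker

Shifts by position in atlas: pos 0: a→j (+9), pos 1: t→w (+3), pos 2: l→u (+9), pos 3: a→j (+9), pos 4: s→v (+3) — repeating every 3. A repeating key of period 3 is used — shifts +9, +3, +9 over and over.
Reversing it on srtnu: s−9=j, r−3=o, t−9=k, n−9=e, u−3=r.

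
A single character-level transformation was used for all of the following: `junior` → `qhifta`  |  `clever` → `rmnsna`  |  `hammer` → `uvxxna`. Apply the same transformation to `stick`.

lwfrb

Each letter's alphabet position (a=0..z=25) is mapped through 11·x+21 mod 26 — an affine cipher.
On stick: s(18)→11·18+21≡11=l; t(19)→11·19+21≡22=w; i(8)→11·8+21≡5=f; c(2)→11·2+21≡17=r; k(10)→11·10+21≡1=b (all mod 26).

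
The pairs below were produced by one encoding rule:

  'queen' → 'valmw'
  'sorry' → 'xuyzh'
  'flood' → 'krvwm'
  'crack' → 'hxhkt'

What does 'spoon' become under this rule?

In queen: q→v is +5, u→a is +6, e→l is +7, e→m is +8 — the shift increases by 1 each position. Letter i (0-indexed) is shifted by i+5, so successive shifts are 5, 6, 7, ….
For spoon: s+5=x, p+6=v, o+7=v, o+8=w, n+9=w.

xvvww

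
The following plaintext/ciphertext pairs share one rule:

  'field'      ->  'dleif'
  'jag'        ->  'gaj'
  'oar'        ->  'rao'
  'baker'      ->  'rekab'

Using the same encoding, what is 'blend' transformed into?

dnelb

The output letters match the input read backwards: field reversed is dleif. The word is simply reversed.
Applying it to blend: reverse → dnelb.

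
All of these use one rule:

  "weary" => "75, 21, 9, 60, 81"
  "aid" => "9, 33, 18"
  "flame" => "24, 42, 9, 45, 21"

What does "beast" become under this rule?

The formula is n = 3×(alphabet index, a=1) + 6.
Applying it to beast: b=2→12, e=5→21, a=1→9, s=19→63, t=20→66.

12, 21, 9, 63, 66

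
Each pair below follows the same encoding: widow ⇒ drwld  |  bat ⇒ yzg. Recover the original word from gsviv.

Each pair mirrors across the alphabet (w↔d, i↔r, d↔w): positions sum to 25. Letters are reflected about the middle of the alphabet (position → 25−position): Atbash.
Reversing it on gsviv: g↔t, s↔h, v↔e, i↔r, v↔e.

there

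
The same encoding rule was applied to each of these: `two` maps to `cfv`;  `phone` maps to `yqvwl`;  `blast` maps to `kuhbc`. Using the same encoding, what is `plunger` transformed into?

The shift depends on letter class: consonant t→c is +9, but vowel o→v is +7. The rule splits by letter class: vowels +7, consonants +9.
Applying it to plunger: p(cons)+9=y, l(cons)+9=u, u(vowel)+7=b, n(cons)+9=w, g(cons)+9=p, e(vowel)+7=l, r(cons)+9=a.

yubwpla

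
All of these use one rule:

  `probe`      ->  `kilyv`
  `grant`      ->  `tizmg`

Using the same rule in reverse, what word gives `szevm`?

Each pair mirrors across the alphabet (p↔k, r↔i, o↔l): positions sum to 25. Each letter is replaced by its mirror in the alphabet: a↔z, b↔y, c↔x, and so on (the Atbash cipher).
Undoing it on szevm: s↔h, z↔a, e↔v, v↔e, m↔n.

haven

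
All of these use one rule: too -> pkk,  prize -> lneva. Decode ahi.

Compare letters: t→p is +22, o→k is +22, o→k is +22 — a constant shift. It's a constant shift of +22 (ROT22).
Undoing it on ahi: a−22=e, h−22=l, i−22=m.

elm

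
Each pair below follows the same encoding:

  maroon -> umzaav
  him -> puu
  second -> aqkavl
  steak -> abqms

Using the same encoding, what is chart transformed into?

The shift depends on letter class: consonant m→u is +8, but vowel a→m is +12. Two shifts are in play — +12 for a/e/i/o/u, +8 for every other letter.
For chart: c(cons)+8=k, h(cons)+8=p, a(vowel)+12=m, r(cons)+8=z, t(cons)+8=b.

kpmzb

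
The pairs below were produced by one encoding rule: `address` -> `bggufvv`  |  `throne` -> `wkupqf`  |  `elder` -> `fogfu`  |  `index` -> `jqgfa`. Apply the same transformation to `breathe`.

Two shifts are in play — +1 for a/e/i/o/u, +3 for every other letter.
Applying it to breathe: b(cons)+3=e, r(cons)+3=u, e(vowel)+1=f, a(vowel)+1=b, t(cons)+3=w, h(cons)+3=k, e(vowel)+1=f.

eufbwkf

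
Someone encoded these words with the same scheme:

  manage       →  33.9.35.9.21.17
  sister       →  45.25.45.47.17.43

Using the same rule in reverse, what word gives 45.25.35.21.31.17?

m(#13)→33 and a(#1)→9: differences scale by 2, so n = 2·pos + 7. Each letter becomes 2×(its alphabet position, a=1..z=26) + 7.
Reversing it on 45.25.35.21.31.17: 45→(45−7)÷2=19=s, 25→(25−7)÷2=9=i, 35→(35−7)÷2=14=n, 21→(21−7)÷2=7=g, 31→(31−7)÷2=12=l, 17→(17−7)÷2=5=e.

single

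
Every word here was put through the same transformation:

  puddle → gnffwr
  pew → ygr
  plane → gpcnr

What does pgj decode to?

The output letters match the input read backwards, each shifted +2: puddle reversed is elddup. Read the word backwards and shift each letter +2.
Undoing it on pgj: shift back: p−2=n, g−2=e, j−2=h → neh; then reverse → hen.

hen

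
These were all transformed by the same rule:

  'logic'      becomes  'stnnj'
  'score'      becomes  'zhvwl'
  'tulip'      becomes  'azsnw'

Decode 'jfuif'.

The shifts repeat in a cycle of length 2: positions 0,1,… shift by +7, +5, then the pattern repeats.
Decoding jfuif: j−7=c, f−5=a, u−7=n, i−5=d, f−7=y.

candy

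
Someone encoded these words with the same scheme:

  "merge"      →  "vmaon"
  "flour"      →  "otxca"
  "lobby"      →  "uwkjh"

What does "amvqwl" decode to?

It's a Vigenère-style cipher with numeric key [9,8]: position i shifts by key[i mod 2].
Undoing it on amvqwl: a−9=r, m−8=e, v−9=m, q−8=i, w−9=n, l−8=d.

remind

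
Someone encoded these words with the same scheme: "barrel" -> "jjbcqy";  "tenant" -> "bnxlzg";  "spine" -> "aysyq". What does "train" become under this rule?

In barrel: b→j is +8, a→j is +9, r→b is +10, r→c is +11 — the shift increases by 1 each position. The shift increases by 1 at each position, starting from +8: 8, 9, 10, ….
On train: t+8=b, r+9=a, a+10=k, i+11=t, n+12=z.

baktz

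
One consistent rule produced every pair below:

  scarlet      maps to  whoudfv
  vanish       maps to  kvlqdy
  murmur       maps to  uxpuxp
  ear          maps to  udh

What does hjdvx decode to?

usage

The output letters match the input read backwards, each shifted +3: scarlet reversed is telracs. The word is reversed, then every letter is shifted forward by 3.
Reversing it on hjdvx: shift back: h−3=e, j−3=g, d−3=a, v−3=s, x−3=u → egasu; then reverse → usage.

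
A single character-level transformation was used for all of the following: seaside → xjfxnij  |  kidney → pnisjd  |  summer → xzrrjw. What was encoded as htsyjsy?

This is a Caesar cipher with shift 5.
Decoding htsyjsy: h−5=c, t−5=o, s−5=n, y−5=t, j−5=e, s−5=n, y−5=t.

content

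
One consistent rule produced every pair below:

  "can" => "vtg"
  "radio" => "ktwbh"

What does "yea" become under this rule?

rxt

Compare letters: c→v is +19, a→t is +19, n→g is +19 — a constant shift. This is a Caesar cipher with shift 19.
For yea: y+19=r, e+19=x, a+19=t.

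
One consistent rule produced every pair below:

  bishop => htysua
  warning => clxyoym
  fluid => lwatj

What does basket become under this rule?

hlyvke

Shifts by position in bishop: pos 0: b→h (+6), pos 1: i→t (+11), pos 2: s→y (+6), pos 3: h→s (+11) — repeating every 2. The shifts repeat in a cycle of length 2: positions 0,1,… shift by +6, +11, then the pattern repeats.
On basket: b+6=h, a+11=l, s+6=y, k+11=v, e+6=k, t+11=e.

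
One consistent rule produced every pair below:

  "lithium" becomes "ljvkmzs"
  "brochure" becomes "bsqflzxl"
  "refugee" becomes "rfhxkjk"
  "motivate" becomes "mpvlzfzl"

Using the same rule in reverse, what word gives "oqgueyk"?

In lithium: l→l is +0, i→j is +1, t→v is +2, h→k is +3 — the shift increases by 1 each position. The shift increases by 1 at each position, starting from +0: 0, 1, 2, ….
Reversing it on oqgueyk: o−0=o, q−1=p, g−2=e, u−3=r, e−4=a, y−5=t, k−6=e.

operate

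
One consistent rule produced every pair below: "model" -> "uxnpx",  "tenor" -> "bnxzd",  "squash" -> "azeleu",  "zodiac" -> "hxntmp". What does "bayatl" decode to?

trophy

In model: m→u is +8, o→x is +9, d→n is +10, e→p is +11 — the shift increases by 1 each position. The shift increases by 1 at each position, starting from +8: 8, 9, 10, ….
Undoing it on bayatl: b−8=t, a−9=r, y−10=o, a−11=p, t−12=h, l−13=y.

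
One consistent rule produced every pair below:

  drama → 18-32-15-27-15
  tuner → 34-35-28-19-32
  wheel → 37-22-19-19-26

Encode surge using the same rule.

33-35-32-21-19

d is letter #4 and maps to 18: an offset of 14. Letters become their 1-based position plus 14 (so a→15, b→16, …).
On surge: s=19→33, u=21→35, r=18→32, g=7→21, e=5→19.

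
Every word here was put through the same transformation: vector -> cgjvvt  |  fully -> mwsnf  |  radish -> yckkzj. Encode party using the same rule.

A repeating key of period 2 is used — shifts +7, +2 over and over.
Applying it to party: p+7=w, a+2=c, r+7=y, t+2=v, y+7=f.

wcyvf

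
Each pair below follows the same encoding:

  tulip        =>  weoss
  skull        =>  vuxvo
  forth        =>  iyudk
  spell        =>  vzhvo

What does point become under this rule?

Shifts by position in tulip: pos 0: t→w (+3), pos 1: u→e (+10), pos 2: l→o (+3), pos 3: i→s (+10) — repeating every 2. It's a Vigenère-style cipher with numeric key [3,10]: position i shifts by key[i mod 2].
On point: p+3=s, o+10=y, i+3=l, n+10=x, t+3=w.

sylxw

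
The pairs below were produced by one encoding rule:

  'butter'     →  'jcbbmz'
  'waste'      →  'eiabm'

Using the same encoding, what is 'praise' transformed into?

xziqam

Compare letters: b→j is +8, u→c is +8, t→b is +8 — a constant shift. This is a Caesar cipher with shift 8.
For praise: p+8=x, r+8=z, a+8=i, i+8=q, s+8=a, e+8=m.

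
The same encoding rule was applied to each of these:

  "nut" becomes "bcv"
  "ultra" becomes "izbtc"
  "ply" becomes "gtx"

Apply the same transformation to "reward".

The word is reversed, then every letter is shifted forward by 8.
For reward: reverse → drawer; then shift: d+8=l, r+8=z, a+8=i, w+8=e, e+8=m, r+8=z.

lziemz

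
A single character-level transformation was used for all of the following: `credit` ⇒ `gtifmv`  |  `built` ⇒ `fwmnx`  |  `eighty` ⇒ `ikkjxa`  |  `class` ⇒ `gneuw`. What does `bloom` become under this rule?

The shifts repeat in a cycle of length 2: positions 0,1,… shift by +4, +2, then the pattern repeats.
On bloom: b+4=f, l+2=n, o+4=s, o+2=q, m+4=q.

fnsqq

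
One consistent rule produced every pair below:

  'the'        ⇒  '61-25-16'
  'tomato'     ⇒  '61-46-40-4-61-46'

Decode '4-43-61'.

t(#20)→61 and h(#8)→25: differences scale by 3, so n = 3·pos + 1. Each letter becomes 3×(its alphabet position, a=1..z=26) + 1.
Undoing it on 4-43-61: 4→(4−1)÷3=1=a, 43→(43−1)÷3=14=n, 61→(61−1)÷3=20=t.

ant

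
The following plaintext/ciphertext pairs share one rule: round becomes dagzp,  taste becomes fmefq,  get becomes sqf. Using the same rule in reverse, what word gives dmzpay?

random

Every letter moves 12 places later in the alphabet, wrapping around z→a.
Reversing it on dmzpay: d−12=r, m−12=a, z−12=n, p−12=d, a−12=o, y−12=m.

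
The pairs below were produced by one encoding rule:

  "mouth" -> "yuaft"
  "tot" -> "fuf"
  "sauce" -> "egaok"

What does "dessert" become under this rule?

The shift depends on letter class: consonant m→y is +12, but vowel o→u is +6. Two shifts are in play — +6 for a/e/i/o/u, +12 for every other letter.
On dessert: d(cons)+12=p, e(vowel)+6=k, s(cons)+12=e, s(cons)+12=e, e(vowel)+6=k, r(cons)+12=d, t(cons)+12=f.

pkeekdf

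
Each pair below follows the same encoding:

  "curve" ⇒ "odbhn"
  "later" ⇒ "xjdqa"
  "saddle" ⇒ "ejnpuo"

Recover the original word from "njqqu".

bagel

Shifts by position in curve: pos 0: c→o (+12), pos 1: u→d (+9), pos 2: r→b (+10), pos 3: v→h (+12), pos 4: e→n (+9) — repeating every 3. A repeating key of period 3 is used — shifts +12, +9, +10 over and over.
Reversing it on njqqu: n−12=b, j−9=a, q−10=g, q−12=e, u−9=l.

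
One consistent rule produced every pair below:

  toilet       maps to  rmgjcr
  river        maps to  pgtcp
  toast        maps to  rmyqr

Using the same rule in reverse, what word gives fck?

This is a Caesar cipher with shift 24.
Reversing it on fck: f−24=h, c−24=e, k−24=m.

hem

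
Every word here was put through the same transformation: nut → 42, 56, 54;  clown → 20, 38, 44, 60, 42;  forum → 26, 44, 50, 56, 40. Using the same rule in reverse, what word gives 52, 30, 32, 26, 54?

n(#14)→42 and u(#21)→56: differences scale by 2, so n = 2·pos + 14. The formula is n = 2×(alphabet index, a=1) + 14.
Undoing it on 52, 30, 32, 26, 54: 52→(52−14)÷2=19=s, 30→(30−14)÷2=8=h, 32→(32−14)÷2=9=i, 26→(26−14)÷2=6=f, 54→(54−14)÷2=20=t.

shift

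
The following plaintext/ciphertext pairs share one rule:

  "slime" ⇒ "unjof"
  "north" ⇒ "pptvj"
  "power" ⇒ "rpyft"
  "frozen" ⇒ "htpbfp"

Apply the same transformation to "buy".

The shift depends on letter class: consonant s→u is +2, but vowel i→j is +1. Two shifts are in play — +1 for a/e/i/o/u, +2 for every other letter.
For buy: b(cons)+2=d, u(vowel)+1=v, y(cons)+2=a.

dva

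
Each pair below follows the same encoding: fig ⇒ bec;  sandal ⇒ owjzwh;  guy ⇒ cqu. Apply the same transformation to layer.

hwuan

Compare letters: f→b is +22, i→e is +22, g→c is +22 — a constant shift. This is a Caesar cipher with shift 22.
On layer: l+22=h, a+22=w, y+22=u, e+22=a, r+22=n.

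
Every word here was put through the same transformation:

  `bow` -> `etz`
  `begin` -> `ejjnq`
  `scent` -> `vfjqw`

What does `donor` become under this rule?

gtqtu

The rule splits by letter class: vowels +5, consonants +3.
Applying it to donor: d(cons)+3=g, o(vowel)+5=t, n(cons)+3=q, o(vowel)+5=t, r(cons)+3=u.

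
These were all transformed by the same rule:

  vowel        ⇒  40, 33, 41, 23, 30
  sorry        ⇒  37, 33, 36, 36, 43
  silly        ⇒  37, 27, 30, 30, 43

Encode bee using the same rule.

v is letter #22 and maps to 40: an offset of 18. Letters become their 1-based position plus 18 (so a→19, b→20, …).
Applying it to bee: b=2→20, e=5→23, e=5→23.

20, 23, 23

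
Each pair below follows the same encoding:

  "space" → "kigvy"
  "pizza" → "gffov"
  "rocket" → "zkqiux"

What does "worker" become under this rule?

The output letters match the input read backwards, each shifted +6: space reversed is ecaps. The word is reversed, then every letter is shifted forward by 6.
On worker: reverse → rekrow; then shift: r+6=x, e+6=k, k+6=q, r+6=x, o+6=u, w+6=c.

xkqxuc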